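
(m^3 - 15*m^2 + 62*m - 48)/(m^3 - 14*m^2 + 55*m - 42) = (m - 8)/(m - 7)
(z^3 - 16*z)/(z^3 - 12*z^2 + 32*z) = (z + 4)/(z - 8)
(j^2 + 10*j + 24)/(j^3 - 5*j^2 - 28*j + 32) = (j + 6)/(j^2 - 9*j + 8)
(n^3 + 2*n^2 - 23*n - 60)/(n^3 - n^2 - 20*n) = (n + 3)/n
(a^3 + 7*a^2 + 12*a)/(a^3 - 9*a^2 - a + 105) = a*(a + 4)/(a^2 - 12*a + 35)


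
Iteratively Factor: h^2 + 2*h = (h)*(h + 2)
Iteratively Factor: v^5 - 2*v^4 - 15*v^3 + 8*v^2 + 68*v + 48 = (v - 3)*(v^4 + v^3 - 12*v^2 - 28*v - 16) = (v - 4)*(v - 3)*(v^3 + 5*v^2 + 8*v + 4) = (v - 4)*(v - 3)*(v + 2)*(v^2 + 3*v + 2) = (v - 4)*(v - 3)*(v + 2)^2*(v + 1)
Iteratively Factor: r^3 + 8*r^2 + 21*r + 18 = (r + 2)*(r^2 + 6*r + 9) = (r + 2)*(r + 3)*(r + 3)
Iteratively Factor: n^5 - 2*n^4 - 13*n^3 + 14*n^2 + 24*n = (n + 1)*(n^4 - 3*n^3 - 10*n^2 + 24*n) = n*(n + 1)*(n^3 - 3*n^2 - 10*n + 24) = n*(n - 2)*(n + 1)*(n^2 - n - 12) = n*(n - 2)*(n + 1)*(n + 3)*(n - 4)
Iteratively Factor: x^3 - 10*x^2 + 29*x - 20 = (x - 1)*(x^2 - 9*x + 20) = (x - 4)*(x - 1)*(x - 5)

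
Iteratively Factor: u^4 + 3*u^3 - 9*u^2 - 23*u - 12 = (u - 3)*(u^3 + 6*u^2 + 9*u + 4) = (u - 3)*(u + 4)*(u^2 + 2*u + 1) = (u - 3)*(u + 1)*(u + 4)*(u + 1)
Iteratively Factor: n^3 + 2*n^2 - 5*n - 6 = (n - 2)*(n^2 + 4*n + 3) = (n - 2)*(n + 1)*(n + 3)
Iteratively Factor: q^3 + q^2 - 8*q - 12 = (q + 2)*(q^2 - q - 6) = (q + 2)^2*(q - 3)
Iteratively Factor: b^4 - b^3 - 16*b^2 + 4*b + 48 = (b + 2)*(b^3 - 3*b^2 - 10*b + 24) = (b + 2)*(b + 3)*(b^2 - 6*b + 8) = (b - 4)*(b + 2)*(b + 3)*(b - 2)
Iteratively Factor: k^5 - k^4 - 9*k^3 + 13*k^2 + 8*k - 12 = (k + 1)*(k^4 - 2*k^3 - 7*k^2 + 20*k - 12) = (k - 2)*(k + 1)*(k^3 - 7*k + 6) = (k - 2)^2*(k + 1)*(k^2 + 2*k - 3) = (k - 2)^2*(k + 1)*(k + 3)*(k - 1)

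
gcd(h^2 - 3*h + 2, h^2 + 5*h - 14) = h - 2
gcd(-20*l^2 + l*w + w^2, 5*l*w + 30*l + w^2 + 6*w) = 5*l + w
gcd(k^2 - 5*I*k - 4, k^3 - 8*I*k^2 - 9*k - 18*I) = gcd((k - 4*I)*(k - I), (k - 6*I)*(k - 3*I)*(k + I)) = 1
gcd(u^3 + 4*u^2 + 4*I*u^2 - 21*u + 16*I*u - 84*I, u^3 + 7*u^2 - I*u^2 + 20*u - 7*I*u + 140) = u^2 + u*(7 + 4*I) + 28*I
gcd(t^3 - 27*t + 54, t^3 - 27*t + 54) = t^3 - 27*t + 54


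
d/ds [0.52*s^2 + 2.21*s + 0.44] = 1.04*s + 2.21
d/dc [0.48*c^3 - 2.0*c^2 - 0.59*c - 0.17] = 1.44*c^2 - 4.0*c - 0.59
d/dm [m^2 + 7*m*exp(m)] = 7*m*exp(m) + 2*m + 7*exp(m)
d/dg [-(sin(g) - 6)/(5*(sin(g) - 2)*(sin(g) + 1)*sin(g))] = (2*sin(g)^3 - 19*sin(g)^2 + 12*sin(g) + 12)*cos(g)/(5*(sin(g) - 2)^2*(sin(g) + 1)^2*sin(g)^2)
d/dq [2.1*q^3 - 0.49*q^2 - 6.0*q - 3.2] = 6.3*q^2 - 0.98*q - 6.0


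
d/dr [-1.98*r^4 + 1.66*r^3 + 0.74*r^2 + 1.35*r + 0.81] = -7.92*r^3 + 4.98*r^2 + 1.48*r + 1.35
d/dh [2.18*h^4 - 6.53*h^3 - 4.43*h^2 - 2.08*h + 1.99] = 8.72*h^3 - 19.59*h^2 - 8.86*h - 2.08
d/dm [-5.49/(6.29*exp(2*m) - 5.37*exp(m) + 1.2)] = (69.0642*exp(m) - 29.4813)*exp(m)/(6.29*exp(2*m) - 5.37*exp(m) + 1.2)^2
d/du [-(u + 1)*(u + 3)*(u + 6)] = -3*u^2 - 20*u - 27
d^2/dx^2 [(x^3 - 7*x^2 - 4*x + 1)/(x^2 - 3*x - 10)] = 6*(-2*x^3 - 39*x^2 + 57*x - 187)/(x^6 - 9*x^5 - 3*x^4 + 153*x^3 + 30*x^2 - 900*x - 1000)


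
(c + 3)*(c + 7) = c^2 + 10*c + 21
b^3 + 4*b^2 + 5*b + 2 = (b + 1)^2*(b + 2)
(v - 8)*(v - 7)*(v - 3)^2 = v^4 - 21*v^3 + 155*v^2 - 471*v + 504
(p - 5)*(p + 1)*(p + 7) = p^3 + 3*p^2 - 33*p - 35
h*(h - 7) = h^2 - 7*h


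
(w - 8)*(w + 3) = w^2 - 5*w - 24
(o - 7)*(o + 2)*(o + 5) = o^3 - 39*o - 70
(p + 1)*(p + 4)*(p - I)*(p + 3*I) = p^4 + 5*p^3 + 2*I*p^3 + 7*p^2 + 10*I*p^2 + 15*p + 8*I*p + 12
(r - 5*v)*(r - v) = r^2 - 6*r*v + 5*v^2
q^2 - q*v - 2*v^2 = (q - 2*v)*(q + v)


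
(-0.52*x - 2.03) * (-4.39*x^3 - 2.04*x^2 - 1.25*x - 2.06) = 2.2828*x^4 + 9.9725*x^3 + 4.7912*x^2 + 3.6087*x + 4.1818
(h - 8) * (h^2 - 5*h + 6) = h^3 - 13*h^2 + 46*h - 48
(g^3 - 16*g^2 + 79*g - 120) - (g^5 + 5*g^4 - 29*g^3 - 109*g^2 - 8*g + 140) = -g^5 - 5*g^4 + 30*g^3 + 93*g^2 + 87*g - 260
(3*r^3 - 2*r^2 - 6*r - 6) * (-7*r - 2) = -21*r^4 + 8*r^3 + 46*r^2 + 54*r + 12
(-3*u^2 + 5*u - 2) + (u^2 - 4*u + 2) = -2*u^2 + u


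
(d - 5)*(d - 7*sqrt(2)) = d^2 - 7*sqrt(2)*d - 5*d + 35*sqrt(2)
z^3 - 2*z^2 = z^2*(z - 2)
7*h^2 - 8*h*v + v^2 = (-7*h + v)*(-h + v)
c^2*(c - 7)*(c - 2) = c^4 - 9*c^3 + 14*c^2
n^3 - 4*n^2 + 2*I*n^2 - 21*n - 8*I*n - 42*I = (n - 7)*(n + 3)*(n + 2*I)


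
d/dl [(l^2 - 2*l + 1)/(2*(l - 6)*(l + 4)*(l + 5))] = (-l^4 + 4*l^3 - 31*l^2 - 246*l + 274)/(2*(l^6 + 6*l^5 - 59*l^4 - 444*l^3 + 436*l^2 + 8160*l + 14400))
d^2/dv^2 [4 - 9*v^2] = -18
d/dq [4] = 0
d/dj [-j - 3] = -1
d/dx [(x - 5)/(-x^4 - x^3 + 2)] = (-x^4 - x^3 + x^2*(x - 5)*(4*x + 3) + 2)/(x^4 + x^3 - 2)^2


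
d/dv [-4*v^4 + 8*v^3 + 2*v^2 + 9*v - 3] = -16*v^3 + 24*v^2 + 4*v + 9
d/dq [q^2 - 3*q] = 2*q - 3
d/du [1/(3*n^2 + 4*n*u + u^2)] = 2*(-2*n - u)/(3*n^2 + 4*n*u + u^2)^2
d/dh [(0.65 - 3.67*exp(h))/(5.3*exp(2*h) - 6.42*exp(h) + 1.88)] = (19.451*exp(2*h) - 6.89*exp(h) - 2.7266)*exp(h)/(28.09*exp(4*h) - 68.052*exp(3*h) + 61.1444*exp(2*h) - 24.1392*exp(h) + 3.5344)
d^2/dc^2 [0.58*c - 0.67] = 0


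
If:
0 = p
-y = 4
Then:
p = 0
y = -4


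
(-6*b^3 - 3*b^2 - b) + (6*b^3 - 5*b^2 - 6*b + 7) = -8*b^2 - 7*b + 7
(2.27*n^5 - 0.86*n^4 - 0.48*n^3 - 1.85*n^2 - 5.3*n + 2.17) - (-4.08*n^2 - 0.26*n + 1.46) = 2.27*n^5 - 0.86*n^4 - 0.48*n^3 + 2.23*n^2 - 5.04*n + 0.71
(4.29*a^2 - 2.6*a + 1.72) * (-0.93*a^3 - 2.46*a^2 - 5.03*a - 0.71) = -3.9897*a^5 - 8.1354*a^4 - 16.7823*a^3 + 5.8009*a^2 - 6.8056*a - 1.2212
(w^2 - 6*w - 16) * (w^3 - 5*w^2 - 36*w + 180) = w^5 - 11*w^4 - 22*w^3 + 476*w^2 - 504*w - 2880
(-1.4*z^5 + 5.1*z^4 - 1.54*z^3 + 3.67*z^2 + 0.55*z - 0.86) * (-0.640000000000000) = 0.896*z^5 - 3.264*z^4 + 0.9856*z^3 - 2.3488*z^2 - 0.352*z + 0.5504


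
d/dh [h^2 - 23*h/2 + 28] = 2*h - 23/2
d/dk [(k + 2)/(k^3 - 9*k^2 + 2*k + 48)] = (11 - 2*k)/(k^4 - 22*k^3 + 169*k^2 - 528*k + 576)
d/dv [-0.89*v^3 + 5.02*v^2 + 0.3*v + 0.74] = -2.67*v^2 + 10.04*v + 0.3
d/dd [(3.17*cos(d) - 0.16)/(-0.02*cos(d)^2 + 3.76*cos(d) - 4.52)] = (-0.0634*cos(d)^2 + 0.0063999999999993*cos(d) + 13.7268)*sin(d)/(0.0004*cos(d)^4 - 0.1504*cos(d)^3 + 14.3184*cos(d)^2 - 33.9904*cos(d) + 20.4304)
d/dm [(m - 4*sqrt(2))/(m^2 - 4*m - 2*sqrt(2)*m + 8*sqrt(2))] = (m^2 - 4*m - 2*sqrt(2)*m + 2*(m - 4*sqrt(2))*(-m + sqrt(2) + 2) + 8*sqrt(2))/(m^2 - 4*m - 2*sqrt(2)*m + 8*sqrt(2))^2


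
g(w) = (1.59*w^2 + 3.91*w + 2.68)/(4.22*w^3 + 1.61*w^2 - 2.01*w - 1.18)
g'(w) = (3.18*w + 3.91)/(4.22*w^3 + 1.61*w^2 - 2.01*w - 1.18) + (-12.66*w^2 - 3.22*w + 2.01)*(1.59*w^2 + 3.91*w + 2.68)/(4.22*w^3 + 1.61*w^2 - 2.01*w - 1.18)^2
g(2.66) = 0.29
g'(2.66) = -0.18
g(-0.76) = -1.09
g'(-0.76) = -8.01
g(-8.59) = -0.03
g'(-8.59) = -0.00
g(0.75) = -4164.40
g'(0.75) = -20063110.72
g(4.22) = 0.14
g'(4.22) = -0.05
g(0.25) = -2.48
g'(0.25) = -2.43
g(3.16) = 0.22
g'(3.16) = -0.11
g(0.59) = -5.90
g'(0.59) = -33.18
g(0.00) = -2.27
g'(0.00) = 0.56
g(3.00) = 0.24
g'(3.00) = -0.13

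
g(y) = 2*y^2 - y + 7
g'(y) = 4*y - 1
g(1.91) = 12.39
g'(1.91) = 6.64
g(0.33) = 6.89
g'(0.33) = 0.32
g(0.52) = 7.02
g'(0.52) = 1.08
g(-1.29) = 11.62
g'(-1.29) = -6.16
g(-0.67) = 8.57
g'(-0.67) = -3.68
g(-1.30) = 11.68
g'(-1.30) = -6.20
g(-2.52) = 22.22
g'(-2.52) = -11.08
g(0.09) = 6.93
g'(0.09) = -0.64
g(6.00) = 73.00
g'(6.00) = 23.00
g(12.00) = 283.00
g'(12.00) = 47.00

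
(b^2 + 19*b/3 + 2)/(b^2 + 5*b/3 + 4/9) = 3*(b + 6)/(3*b + 4)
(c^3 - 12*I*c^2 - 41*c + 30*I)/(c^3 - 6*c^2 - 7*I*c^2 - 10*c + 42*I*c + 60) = (c^2 - 7*I*c - 6)/(c^2 - 2*c*(3 + I) + 12*I)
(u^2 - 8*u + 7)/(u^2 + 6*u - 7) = (u - 7)/(u + 7)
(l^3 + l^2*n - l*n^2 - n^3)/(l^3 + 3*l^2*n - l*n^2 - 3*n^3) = (l + n)/(l + 3*n)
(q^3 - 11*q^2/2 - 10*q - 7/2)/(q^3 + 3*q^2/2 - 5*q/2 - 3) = (2*q^2 - 13*q - 7)/(2*q^2 + q - 6)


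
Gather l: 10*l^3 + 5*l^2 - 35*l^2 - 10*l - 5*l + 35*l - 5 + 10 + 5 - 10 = 10*l^3 - 30*l^2 + 20*l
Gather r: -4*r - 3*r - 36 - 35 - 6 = -7*r - 77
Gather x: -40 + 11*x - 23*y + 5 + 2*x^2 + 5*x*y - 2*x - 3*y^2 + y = 2*x^2 + x*(5*y + 9) - 3*y^2 - 22*y - 35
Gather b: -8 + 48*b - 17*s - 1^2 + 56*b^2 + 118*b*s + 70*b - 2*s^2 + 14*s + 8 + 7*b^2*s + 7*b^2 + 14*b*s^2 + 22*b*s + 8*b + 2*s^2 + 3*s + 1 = b^2*(7*s + 63) + b*(14*s^2 + 140*s + 126)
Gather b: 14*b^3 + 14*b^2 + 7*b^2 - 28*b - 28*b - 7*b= 14*b^3 + 21*b^2 - 63*b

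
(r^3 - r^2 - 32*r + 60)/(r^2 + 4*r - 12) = r - 5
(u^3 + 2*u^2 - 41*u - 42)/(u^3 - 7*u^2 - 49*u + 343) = (u^2 - 5*u - 6)/(u^2 - 14*u + 49)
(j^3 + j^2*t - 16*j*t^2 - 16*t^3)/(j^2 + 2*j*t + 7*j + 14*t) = (j^3 + j^2*t - 16*j*t^2 - 16*t^3)/(j^2 + 2*j*t + 7*j + 14*t)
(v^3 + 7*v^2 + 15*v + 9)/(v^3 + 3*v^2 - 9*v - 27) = (v + 1)/(v - 3)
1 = 1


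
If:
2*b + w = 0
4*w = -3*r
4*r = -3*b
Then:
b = 0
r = 0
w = 0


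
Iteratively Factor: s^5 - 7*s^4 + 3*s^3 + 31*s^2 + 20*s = (s)*(s^4 - 7*s^3 + 3*s^2 + 31*s + 20) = s*(s - 5)*(s^3 - 2*s^2 - 7*s - 4) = s*(s - 5)*(s + 1)*(s^2 - 3*s - 4) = s*(s - 5)*(s - 4)*(s + 1)*(s + 1)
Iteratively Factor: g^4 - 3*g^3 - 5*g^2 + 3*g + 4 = (g + 1)*(g^3 - 4*g^2 - g + 4) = (g - 1)*(g + 1)*(g^2 - 3*g - 4) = (g - 1)*(g + 1)^2*(g - 4)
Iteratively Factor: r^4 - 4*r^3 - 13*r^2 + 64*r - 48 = (r - 1)*(r^3 - 3*r^2 - 16*r + 48) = (r - 3)*(r - 1)*(r^2 - 16) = (r - 4)*(r - 3)*(r - 1)*(r + 4)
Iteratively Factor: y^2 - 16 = (y - 4)*(y + 4)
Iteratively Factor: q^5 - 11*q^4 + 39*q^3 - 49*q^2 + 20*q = (q - 1)*(q^4 - 10*q^3 + 29*q^2 - 20*q) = (q - 5)*(q - 1)*(q^3 - 5*q^2 + 4*q) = (q - 5)*(q - 1)^2*(q^2 - 4*q) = (q - 5)*(q - 4)*(q - 1)^2*(q)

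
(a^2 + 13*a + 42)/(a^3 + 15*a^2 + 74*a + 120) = (a + 7)/(a^2 + 9*a + 20)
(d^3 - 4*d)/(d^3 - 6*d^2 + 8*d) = (d + 2)/(d - 4)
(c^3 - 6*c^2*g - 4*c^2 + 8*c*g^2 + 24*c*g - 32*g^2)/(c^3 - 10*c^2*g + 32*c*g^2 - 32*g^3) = (c - 4)/(c - 4*g)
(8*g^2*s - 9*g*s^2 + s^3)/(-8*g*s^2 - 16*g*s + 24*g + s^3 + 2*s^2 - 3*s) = s*(-g + s)/(s^2 + 2*s - 3)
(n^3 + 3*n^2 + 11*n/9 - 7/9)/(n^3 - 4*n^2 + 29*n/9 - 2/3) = (3*n^2 + 10*n + 7)/(3*n^2 - 11*n + 6)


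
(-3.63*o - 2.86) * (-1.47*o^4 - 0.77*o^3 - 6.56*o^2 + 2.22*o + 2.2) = 5.3361*o^5 + 6.9993*o^4 + 26.015*o^3 + 10.703*o^2 - 14.3352*o - 6.292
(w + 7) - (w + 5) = 2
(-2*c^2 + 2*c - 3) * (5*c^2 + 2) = -10*c^4 + 10*c^3 - 19*c^2 + 4*c - 6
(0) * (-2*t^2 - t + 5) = 0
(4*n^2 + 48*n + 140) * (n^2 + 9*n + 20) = 4*n^4 + 84*n^3 + 652*n^2 + 2220*n + 2800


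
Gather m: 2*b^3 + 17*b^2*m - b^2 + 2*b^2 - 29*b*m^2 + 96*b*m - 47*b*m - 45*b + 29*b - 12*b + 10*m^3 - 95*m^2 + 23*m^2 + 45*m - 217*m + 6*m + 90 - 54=2*b^3 + b^2 - 28*b + 10*m^3 + m^2*(-29*b - 72) + m*(17*b^2 + 49*b - 166) + 36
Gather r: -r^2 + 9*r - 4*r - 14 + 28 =-r^2 + 5*r + 14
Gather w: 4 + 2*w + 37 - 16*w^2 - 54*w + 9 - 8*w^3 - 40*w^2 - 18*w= -8*w^3 - 56*w^2 - 70*w + 50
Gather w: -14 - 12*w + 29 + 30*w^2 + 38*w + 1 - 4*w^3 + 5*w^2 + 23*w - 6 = -4*w^3 + 35*w^2 + 49*w + 10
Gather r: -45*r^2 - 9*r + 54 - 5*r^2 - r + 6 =-50*r^2 - 10*r + 60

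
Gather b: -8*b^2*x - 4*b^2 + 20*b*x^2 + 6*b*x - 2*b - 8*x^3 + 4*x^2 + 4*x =b^2*(-8*x - 4) + b*(20*x^2 + 6*x - 2) - 8*x^3 + 4*x^2 + 4*x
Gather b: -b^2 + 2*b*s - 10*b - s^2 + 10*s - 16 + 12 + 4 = -b^2 + b*(2*s - 10) - s^2 + 10*s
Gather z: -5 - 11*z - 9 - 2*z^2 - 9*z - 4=-2*z^2 - 20*z - 18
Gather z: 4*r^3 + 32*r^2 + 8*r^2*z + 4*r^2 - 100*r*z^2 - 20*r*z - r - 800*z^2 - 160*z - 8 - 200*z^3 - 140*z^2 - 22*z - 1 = 4*r^3 + 36*r^2 - r - 200*z^3 + z^2*(-100*r - 940) + z*(8*r^2 - 20*r - 182) - 9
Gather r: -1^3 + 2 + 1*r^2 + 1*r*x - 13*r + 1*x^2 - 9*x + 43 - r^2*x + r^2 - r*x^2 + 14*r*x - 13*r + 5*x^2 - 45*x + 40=r^2*(2 - x) + r*(-x^2 + 15*x - 26) + 6*x^2 - 54*x + 84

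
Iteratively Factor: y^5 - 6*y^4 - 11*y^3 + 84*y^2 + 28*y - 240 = (y + 3)*(y^4 - 9*y^3 + 16*y^2 + 36*y - 80) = (y - 5)*(y + 3)*(y^3 - 4*y^2 - 4*y + 16) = (y - 5)*(y + 2)*(y + 3)*(y^2 - 6*y + 8) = (y - 5)*(y - 2)*(y + 2)*(y + 3)*(y - 4)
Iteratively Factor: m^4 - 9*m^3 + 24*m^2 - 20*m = (m - 2)*(m^3 - 7*m^2 + 10*m) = m*(m - 2)*(m^2 - 7*m + 10) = m*(m - 5)*(m - 2)*(m - 2)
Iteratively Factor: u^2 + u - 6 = (u - 2)*(u + 3)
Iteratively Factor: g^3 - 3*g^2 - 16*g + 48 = (g - 3)*(g^2 - 16) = (g - 3)*(g + 4)*(g - 4)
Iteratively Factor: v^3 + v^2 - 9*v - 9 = (v + 1)*(v^2 - 9) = (v - 3)*(v + 1)*(v + 3)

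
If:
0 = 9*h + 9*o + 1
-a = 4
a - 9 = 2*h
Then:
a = -4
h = -13/2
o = 115/18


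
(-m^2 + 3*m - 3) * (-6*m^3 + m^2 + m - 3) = 6*m^5 - 19*m^4 + 20*m^3 + 3*m^2 - 12*m + 9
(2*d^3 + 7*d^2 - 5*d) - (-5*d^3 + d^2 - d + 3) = 7*d^3 + 6*d^2 - 4*d - 3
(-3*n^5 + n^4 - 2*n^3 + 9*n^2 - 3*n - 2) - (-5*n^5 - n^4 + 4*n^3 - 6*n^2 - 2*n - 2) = 2*n^5 + 2*n^4 - 6*n^3 + 15*n^2 - n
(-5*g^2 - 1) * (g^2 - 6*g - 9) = -5*g^4 + 30*g^3 + 44*g^2 + 6*g + 9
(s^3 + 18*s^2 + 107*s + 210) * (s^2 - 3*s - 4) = s^5 + 15*s^4 + 49*s^3 - 183*s^2 - 1058*s - 840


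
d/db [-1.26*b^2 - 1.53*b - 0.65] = -2.52*b - 1.53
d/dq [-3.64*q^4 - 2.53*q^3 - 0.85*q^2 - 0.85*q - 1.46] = -14.56*q^3 - 7.59*q^2 - 1.7*q - 0.85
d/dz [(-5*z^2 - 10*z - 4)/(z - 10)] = (-5*z^2 + 100*z + 104)/(z^2 - 20*z + 100)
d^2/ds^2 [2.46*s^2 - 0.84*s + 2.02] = 4.92000000000000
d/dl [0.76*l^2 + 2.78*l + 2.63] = 1.52*l + 2.78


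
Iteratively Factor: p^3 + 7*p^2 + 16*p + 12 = (p + 3)*(p^2 + 4*p + 4) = (p + 2)*(p + 3)*(p + 2)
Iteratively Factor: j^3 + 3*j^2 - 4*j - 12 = (j + 3)*(j^2 - 4) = (j + 2)*(j + 3)*(j - 2)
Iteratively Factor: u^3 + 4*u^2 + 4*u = (u + 2)*(u^2 + 2*u) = (u + 2)^2*(u)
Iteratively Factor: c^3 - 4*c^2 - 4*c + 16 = (c - 4)*(c^2 - 4) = (c - 4)*(c + 2)*(c - 2)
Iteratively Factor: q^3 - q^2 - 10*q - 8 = (q + 1)*(q^2 - 2*q - 8) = (q + 1)*(q + 2)*(q - 4)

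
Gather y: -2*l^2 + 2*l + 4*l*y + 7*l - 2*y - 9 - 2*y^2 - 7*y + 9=-2*l^2 + 9*l - 2*y^2 + y*(4*l - 9)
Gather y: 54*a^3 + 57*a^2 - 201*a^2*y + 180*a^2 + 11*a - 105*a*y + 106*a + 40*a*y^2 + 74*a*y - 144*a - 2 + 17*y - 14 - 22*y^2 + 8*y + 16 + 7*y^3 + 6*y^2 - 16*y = 54*a^3 + 237*a^2 - 27*a + 7*y^3 + y^2*(40*a - 16) + y*(-201*a^2 - 31*a + 9)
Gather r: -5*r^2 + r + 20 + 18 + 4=-5*r^2 + r + 42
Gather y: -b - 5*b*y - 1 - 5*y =-b + y*(-5*b - 5) - 1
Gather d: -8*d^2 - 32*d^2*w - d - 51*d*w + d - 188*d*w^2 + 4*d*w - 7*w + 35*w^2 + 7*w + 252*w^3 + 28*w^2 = d^2*(-32*w - 8) + d*(-188*w^2 - 47*w) + 252*w^3 + 63*w^2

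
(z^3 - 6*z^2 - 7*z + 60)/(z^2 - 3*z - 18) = (z^2 - 9*z + 20)/(z - 6)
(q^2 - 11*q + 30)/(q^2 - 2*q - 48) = (-q^2 + 11*q - 30)/(-q^2 + 2*q + 48)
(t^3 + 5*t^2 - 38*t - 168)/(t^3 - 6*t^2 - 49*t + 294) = (t + 4)/(t - 7)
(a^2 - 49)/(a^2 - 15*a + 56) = (a + 7)/(a - 8)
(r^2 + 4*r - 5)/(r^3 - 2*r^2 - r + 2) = (r + 5)/(r^2 - r - 2)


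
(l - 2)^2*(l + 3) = l^3 - l^2 - 8*l + 12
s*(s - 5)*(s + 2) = s^3 - 3*s^2 - 10*s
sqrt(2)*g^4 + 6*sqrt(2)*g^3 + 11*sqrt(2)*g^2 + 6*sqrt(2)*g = g*(g + 2)*(g + 3)*(sqrt(2)*g + sqrt(2))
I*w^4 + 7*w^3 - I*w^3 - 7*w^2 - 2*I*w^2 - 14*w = w*(w - 2)*(w - 7*I)*(I*w + I)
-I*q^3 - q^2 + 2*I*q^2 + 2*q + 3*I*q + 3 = (q - 3)*(q - I)*(-I*q - I)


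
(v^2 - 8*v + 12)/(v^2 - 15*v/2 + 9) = 2*(v - 2)/(2*v - 3)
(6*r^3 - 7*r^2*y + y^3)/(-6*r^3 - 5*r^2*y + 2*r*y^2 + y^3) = (-r + y)/(r + y)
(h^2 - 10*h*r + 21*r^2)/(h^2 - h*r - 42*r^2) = (h - 3*r)/(h + 6*r)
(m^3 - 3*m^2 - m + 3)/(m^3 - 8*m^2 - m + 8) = (m - 3)/(m - 8)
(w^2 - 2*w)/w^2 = (w - 2)/w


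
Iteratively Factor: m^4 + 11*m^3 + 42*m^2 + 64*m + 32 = (m + 4)*(m^3 + 7*m^2 + 14*m + 8) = (m + 2)*(m + 4)*(m^2 + 5*m + 4) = (m + 2)*(m + 4)^2*(m + 1)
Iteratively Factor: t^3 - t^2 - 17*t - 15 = (t + 1)*(t^2 - 2*t - 15) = (t - 5)*(t + 1)*(t + 3)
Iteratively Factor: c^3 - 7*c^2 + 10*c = (c)*(c^2 - 7*c + 10) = c*(c - 5)*(c - 2)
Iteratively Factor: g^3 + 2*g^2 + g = (g + 1)*(g^2 + g) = g*(g + 1)*(g + 1)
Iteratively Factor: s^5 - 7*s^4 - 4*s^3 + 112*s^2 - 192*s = (s - 4)*(s^4 - 3*s^3 - 16*s^2 + 48*s) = (s - 4)*(s + 4)*(s^3 - 7*s^2 + 12*s) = (s - 4)*(s - 3)*(s + 4)*(s^2 - 4*s) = s*(s - 4)*(s - 3)*(s + 4)*(s - 4)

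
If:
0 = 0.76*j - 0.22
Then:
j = 0.29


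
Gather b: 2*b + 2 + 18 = 2*b + 20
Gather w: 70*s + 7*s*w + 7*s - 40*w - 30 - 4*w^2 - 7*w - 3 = 77*s - 4*w^2 + w*(7*s - 47) - 33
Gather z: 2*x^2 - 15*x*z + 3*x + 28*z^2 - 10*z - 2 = 2*x^2 + 3*x + 28*z^2 + z*(-15*x - 10) - 2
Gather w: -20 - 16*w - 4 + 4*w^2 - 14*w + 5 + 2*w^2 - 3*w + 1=6*w^2 - 33*w - 18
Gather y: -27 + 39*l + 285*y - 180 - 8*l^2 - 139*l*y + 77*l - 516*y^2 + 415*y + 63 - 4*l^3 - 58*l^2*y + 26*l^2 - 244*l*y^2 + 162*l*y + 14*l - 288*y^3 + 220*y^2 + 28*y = -4*l^3 + 18*l^2 + 130*l - 288*y^3 + y^2*(-244*l - 296) + y*(-58*l^2 + 23*l + 728) - 144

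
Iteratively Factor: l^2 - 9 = (l - 3)*(l + 3)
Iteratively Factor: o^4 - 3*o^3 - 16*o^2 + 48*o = (o)*(o^3 - 3*o^2 - 16*o + 48) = o*(o - 4)*(o^2 + o - 12) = o*(o - 4)*(o + 4)*(o - 3)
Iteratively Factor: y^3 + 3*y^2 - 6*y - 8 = (y + 4)*(y^2 - y - 2) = (y + 1)*(y + 4)*(y - 2)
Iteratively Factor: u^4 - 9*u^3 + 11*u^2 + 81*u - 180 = (u - 5)*(u^3 - 4*u^2 - 9*u + 36) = (u - 5)*(u - 4)*(u^2 - 9) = (u - 5)*(u - 4)*(u + 3)*(u - 3)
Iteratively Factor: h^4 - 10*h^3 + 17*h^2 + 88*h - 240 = (h - 4)*(h^3 - 6*h^2 - 7*h + 60) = (h - 5)*(h - 4)*(h^2 - h - 12) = (h - 5)*(h - 4)^2*(h + 3)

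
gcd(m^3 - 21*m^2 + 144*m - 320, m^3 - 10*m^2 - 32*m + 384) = m^2 - 16*m + 64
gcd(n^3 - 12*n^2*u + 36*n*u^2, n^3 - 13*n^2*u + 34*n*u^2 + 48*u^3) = -n + 6*u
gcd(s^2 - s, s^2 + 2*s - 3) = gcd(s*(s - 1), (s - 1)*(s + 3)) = s - 1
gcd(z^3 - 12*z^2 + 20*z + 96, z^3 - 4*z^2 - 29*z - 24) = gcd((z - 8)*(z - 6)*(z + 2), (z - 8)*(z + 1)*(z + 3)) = z - 8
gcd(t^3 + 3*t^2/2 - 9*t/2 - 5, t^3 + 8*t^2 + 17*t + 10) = t + 1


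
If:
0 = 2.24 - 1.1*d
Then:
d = 2.04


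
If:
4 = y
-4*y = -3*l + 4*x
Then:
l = 4*x/3 + 16/3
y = 4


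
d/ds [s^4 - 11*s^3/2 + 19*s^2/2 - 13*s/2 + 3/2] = 4*s^3 - 33*s^2/2 + 19*s - 13/2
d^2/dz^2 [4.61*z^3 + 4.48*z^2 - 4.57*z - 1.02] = 27.66*z + 8.96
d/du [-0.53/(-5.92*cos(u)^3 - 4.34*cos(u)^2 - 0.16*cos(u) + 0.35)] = (9.4128*cos(u)^2 + 4.6004*cos(u) + 0.0848)*sin(u)/(5.92*cos(u)^3 + 4.34*cos(u)^2 + 0.16*cos(u) - 0.35)^2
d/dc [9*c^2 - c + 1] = 18*c - 1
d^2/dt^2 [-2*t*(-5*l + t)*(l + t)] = 16*l - 12*t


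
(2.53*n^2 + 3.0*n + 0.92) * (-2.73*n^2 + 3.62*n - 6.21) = -6.9069*n^4 + 0.9686*n^3 - 7.3629*n^2 - 15.2996*n - 5.7132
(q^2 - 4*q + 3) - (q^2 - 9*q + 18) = 5*q - 15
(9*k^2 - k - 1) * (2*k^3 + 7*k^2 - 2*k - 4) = 18*k^5 + 61*k^4 - 27*k^3 - 41*k^2 + 6*k + 4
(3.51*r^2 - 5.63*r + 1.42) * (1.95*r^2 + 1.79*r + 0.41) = 6.8445*r^4 - 4.6956*r^3 - 5.8696*r^2 + 0.2335*r + 0.5822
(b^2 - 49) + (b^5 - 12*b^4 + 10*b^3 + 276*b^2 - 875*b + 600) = b^5 - 12*b^4 + 10*b^3 + 277*b^2 - 875*b + 551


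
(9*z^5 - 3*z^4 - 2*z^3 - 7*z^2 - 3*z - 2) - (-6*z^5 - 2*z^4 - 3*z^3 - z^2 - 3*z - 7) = 15*z^5 - z^4 + z^3 - 6*z^2 + 5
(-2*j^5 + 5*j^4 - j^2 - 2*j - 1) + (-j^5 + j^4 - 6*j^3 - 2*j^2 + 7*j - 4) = -3*j^5 + 6*j^4 - 6*j^3 - 3*j^2 + 5*j - 5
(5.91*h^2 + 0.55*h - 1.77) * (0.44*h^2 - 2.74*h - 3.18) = 2.6004*h^4 - 15.9514*h^3 - 21.0796*h^2 + 3.1008*h + 5.6286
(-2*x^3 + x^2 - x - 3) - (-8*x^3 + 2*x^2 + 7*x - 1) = 6*x^3 - x^2 - 8*x - 2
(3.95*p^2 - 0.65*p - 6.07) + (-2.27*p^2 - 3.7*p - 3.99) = 1.68*p^2 - 4.35*p - 10.06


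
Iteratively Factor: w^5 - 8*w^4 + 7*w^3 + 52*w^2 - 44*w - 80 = (w + 1)*(w^4 - 9*w^3 + 16*w^2 + 36*w - 80) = (w - 5)*(w + 1)*(w^3 - 4*w^2 - 4*w + 16) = (w - 5)*(w + 1)*(w + 2)*(w^2 - 6*w + 8) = (w - 5)*(w - 4)*(w + 1)*(w + 2)*(w - 2)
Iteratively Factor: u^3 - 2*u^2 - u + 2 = (u + 1)*(u^2 - 3*u + 2) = (u - 1)*(u + 1)*(u - 2)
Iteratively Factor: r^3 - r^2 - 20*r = (r - 5)*(r^2 + 4*r) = r*(r - 5)*(r + 4)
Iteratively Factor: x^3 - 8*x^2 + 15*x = (x - 3)*(x^2 - 5*x) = x*(x - 3)*(x - 5)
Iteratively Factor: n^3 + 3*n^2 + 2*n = (n + 2)*(n^2 + n) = n*(n + 2)*(n + 1)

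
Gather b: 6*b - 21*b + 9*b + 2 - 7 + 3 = -6*b - 2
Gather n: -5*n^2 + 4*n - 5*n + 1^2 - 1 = -5*n^2 - n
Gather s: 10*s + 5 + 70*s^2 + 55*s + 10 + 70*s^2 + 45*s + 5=140*s^2 + 110*s + 20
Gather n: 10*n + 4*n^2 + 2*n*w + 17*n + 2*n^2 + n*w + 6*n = 6*n^2 + n*(3*w + 33)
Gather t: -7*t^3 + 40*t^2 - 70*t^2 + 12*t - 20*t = -7*t^3 - 30*t^2 - 8*t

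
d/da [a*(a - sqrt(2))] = 2*a - sqrt(2)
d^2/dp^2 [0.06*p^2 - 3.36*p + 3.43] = 0.120000000000000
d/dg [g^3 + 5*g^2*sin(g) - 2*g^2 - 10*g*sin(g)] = 5*g^2*cos(g) + 3*g^2 - 10*sqrt(2)*g*cos(g + pi/4) - 4*g - 10*sin(g)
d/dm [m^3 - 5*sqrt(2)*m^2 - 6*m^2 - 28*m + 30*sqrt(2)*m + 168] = 3*m^2 - 10*sqrt(2)*m - 12*m - 28 + 30*sqrt(2)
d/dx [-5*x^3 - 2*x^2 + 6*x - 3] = -15*x^2 - 4*x + 6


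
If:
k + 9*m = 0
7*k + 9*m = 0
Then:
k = 0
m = 0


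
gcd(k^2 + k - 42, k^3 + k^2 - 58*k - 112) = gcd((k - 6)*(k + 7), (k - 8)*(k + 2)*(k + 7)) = k + 7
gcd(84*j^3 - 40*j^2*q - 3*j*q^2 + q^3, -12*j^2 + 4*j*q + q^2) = -12*j^2 + 4*j*q + q^2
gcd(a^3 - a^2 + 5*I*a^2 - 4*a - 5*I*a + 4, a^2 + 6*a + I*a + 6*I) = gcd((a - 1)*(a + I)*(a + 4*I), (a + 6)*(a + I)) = a + I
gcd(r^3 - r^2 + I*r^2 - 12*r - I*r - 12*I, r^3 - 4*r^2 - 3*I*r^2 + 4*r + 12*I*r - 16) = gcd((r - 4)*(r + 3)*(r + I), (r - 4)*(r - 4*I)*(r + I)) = r^2 + r*(-4 + I) - 4*I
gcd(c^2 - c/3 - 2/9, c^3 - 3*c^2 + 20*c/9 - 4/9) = c - 2/3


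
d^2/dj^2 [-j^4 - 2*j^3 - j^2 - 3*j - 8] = -12*j^2 - 12*j - 2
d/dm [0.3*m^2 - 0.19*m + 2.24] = 0.6*m - 0.19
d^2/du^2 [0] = 0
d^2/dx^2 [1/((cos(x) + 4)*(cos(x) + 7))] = (-4*sin(x)^4 + 11*sin(x)^2 + 1397*cos(x)/4 - 33*cos(3*x)/4 + 179)/((cos(x) + 4)^3*(cos(x) + 7)^3)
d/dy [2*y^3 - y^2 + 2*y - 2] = 6*y^2 - 2*y + 2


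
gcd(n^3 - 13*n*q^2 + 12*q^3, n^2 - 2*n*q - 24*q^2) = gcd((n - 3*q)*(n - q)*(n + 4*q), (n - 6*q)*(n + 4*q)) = n + 4*q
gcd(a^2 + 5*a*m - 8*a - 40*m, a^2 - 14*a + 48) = a - 8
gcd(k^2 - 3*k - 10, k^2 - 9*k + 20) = k - 5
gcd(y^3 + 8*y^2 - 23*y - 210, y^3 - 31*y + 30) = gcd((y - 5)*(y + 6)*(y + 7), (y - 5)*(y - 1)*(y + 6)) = y^2 + y - 30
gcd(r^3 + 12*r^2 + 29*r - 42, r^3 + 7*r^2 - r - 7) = r^2 + 6*r - 7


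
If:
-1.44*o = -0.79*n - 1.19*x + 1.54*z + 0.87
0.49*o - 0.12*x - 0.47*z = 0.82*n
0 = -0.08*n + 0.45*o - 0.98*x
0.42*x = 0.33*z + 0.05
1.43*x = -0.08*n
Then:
No Solution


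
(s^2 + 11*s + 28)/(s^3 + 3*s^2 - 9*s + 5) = (s^2 + 11*s + 28)/(s^3 + 3*s^2 - 9*s + 5)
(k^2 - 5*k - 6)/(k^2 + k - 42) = (k + 1)/(k + 7)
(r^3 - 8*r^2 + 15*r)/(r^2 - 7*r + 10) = r*(r - 3)/(r - 2)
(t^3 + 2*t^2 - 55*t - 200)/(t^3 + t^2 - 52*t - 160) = (t + 5)/(t + 4)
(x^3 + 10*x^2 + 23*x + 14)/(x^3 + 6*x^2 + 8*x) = (x^2 + 8*x + 7)/(x*(x + 4))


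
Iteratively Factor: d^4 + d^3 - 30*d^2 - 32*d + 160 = (d - 5)*(d^3 + 6*d^2 - 32) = (d - 5)*(d - 2)*(d^2 + 8*d + 16) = (d - 5)*(d - 2)*(d + 4)*(d + 4)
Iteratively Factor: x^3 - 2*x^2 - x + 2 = (x + 1)*(x^2 - 3*x + 2) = (x - 1)*(x + 1)*(x - 2)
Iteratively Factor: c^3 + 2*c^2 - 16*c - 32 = (c + 2)*(c^2 - 16) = (c + 2)*(c + 4)*(c - 4)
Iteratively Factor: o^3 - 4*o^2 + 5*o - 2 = (o - 1)*(o^2 - 3*o + 2) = (o - 1)^2*(o - 2)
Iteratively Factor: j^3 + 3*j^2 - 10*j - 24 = (j + 2)*(j^2 + j - 12) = (j + 2)*(j + 4)*(j - 3)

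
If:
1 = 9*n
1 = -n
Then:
No Solution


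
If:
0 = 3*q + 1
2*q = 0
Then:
No Solution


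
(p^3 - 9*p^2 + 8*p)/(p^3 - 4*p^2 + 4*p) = (p^2 - 9*p + 8)/(p^2 - 4*p + 4)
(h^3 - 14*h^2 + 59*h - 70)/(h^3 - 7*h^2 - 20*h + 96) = (h^3 - 14*h^2 + 59*h - 70)/(h^3 - 7*h^2 - 20*h + 96)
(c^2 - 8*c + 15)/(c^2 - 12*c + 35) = (c - 3)/(c - 7)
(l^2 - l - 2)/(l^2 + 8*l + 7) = (l - 2)/(l + 7)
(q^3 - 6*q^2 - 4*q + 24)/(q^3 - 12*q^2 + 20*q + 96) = (q - 2)/(q - 8)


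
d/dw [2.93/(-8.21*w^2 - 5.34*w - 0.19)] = (48.1106*w + 15.6462)/(8.21*w^2 + 5.34*w + 0.19)^2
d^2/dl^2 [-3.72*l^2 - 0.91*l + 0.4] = -7.44000000000000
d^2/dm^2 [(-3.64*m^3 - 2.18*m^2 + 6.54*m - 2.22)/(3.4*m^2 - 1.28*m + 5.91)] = (1.13686837721616e-13*m^5 - 2.8421709430404e-14*m^4 + 266.586848*m^3 + 274.065552*m^2 - 1493.349624*m + 28.603932)/(39.304*m^6 - 44.3904*m^5 + 221.67048*m^4 - 156.419072*m^3 + 385.315452*m^2 - 134.123904*m + 206.425071)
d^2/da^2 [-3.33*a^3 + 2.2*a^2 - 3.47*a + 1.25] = 4.4 - 19.98*a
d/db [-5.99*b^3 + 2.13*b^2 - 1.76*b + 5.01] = -17.97*b^2 + 4.26*b - 1.76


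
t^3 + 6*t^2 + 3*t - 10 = (t - 1)*(t + 2)*(t + 5)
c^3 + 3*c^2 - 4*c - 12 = (c - 2)*(c + 2)*(c + 3)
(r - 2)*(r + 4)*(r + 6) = r^3 + 8*r^2 + 4*r - 48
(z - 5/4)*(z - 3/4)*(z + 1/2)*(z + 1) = z^4 - z^3/2 - 25*z^2/16 + 13*z/32 + 15/32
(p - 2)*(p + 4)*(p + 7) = p^3 + 9*p^2 + 6*p - 56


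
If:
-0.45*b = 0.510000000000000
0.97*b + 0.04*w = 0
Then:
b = -1.13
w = 27.48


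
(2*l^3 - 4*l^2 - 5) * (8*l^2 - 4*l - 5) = 16*l^5 - 40*l^4 + 6*l^3 - 20*l^2 + 20*l + 25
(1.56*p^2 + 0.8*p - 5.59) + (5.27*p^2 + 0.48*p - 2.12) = 6.83*p^2 + 1.28*p - 7.71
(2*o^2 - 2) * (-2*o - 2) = -4*o^3 - 4*o^2 + 4*o + 4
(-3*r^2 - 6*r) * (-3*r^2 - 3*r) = 9*r^4 + 27*r^3 + 18*r^2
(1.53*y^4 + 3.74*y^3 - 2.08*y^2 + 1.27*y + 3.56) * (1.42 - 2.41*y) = -3.6873*y^5 - 6.8408*y^4 + 10.3236*y^3 - 6.0143*y^2 - 6.7762*y + 5.0552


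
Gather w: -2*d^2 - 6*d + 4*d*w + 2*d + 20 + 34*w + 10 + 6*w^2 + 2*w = -2*d^2 - 4*d + 6*w^2 + w*(4*d + 36) + 30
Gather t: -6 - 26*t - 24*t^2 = -24*t^2 - 26*t - 6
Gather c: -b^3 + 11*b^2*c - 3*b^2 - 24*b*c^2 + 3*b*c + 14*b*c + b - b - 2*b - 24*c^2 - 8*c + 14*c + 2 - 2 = -b^3 - 3*b^2 - 2*b + c^2*(-24*b - 24) + c*(11*b^2 + 17*b + 6)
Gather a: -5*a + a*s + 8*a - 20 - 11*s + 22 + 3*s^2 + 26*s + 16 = a*(s + 3) + 3*s^2 + 15*s + 18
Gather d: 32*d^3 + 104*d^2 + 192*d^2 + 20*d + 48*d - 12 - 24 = 32*d^3 + 296*d^2 + 68*d - 36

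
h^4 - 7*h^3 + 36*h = h*(h - 6)*(h - 3)*(h + 2)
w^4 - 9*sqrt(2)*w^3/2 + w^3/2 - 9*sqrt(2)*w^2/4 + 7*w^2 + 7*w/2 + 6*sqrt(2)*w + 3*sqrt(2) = (w + 1/2)*(w - 3*sqrt(2))*(w - 2*sqrt(2))*(w + sqrt(2)/2)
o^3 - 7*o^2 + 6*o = o*(o - 6)*(o - 1)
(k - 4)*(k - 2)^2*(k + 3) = k^4 - 5*k^3 - 4*k^2 + 44*k - 48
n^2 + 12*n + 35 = (n + 5)*(n + 7)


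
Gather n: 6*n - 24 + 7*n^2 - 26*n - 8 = 7*n^2 - 20*n - 32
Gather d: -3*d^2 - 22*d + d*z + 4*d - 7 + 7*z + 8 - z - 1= -3*d^2 + d*(z - 18) + 6*z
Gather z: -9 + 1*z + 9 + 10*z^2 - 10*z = 10*z^2 - 9*z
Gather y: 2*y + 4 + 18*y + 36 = 20*y + 40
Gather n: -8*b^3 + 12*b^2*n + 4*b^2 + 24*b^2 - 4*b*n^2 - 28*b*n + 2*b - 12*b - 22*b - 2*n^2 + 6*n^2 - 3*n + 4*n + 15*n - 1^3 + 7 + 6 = -8*b^3 + 28*b^2 - 32*b + n^2*(4 - 4*b) + n*(12*b^2 - 28*b + 16) + 12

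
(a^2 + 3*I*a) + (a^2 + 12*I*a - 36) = 2*a^2 + 15*I*a - 36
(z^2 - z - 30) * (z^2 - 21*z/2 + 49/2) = z^4 - 23*z^3/2 + 5*z^2 + 581*z/2 - 735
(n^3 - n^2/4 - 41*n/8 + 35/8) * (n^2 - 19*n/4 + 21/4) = n^5 - 5*n^4 + 21*n^3/16 + 877*n^2/32 - 763*n/16 + 735/32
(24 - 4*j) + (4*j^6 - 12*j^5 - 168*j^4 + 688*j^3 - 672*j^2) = 4*j^6 - 12*j^5 - 168*j^4 + 688*j^3 - 672*j^2 - 4*j + 24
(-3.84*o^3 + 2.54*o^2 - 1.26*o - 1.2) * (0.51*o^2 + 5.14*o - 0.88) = -1.9584*o^5 - 18.4422*o^4 + 15.7922*o^3 - 9.3236*o^2 - 5.0592*o + 1.056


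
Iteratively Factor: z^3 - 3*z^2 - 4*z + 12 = (z + 2)*(z^2 - 5*z + 6) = (z - 2)*(z + 2)*(z - 3)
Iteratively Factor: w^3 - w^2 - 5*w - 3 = (w + 1)*(w^2 - 2*w - 3) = (w + 1)^2*(w - 3)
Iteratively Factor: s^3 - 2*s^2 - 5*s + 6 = (s - 1)*(s^2 - s - 6) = (s - 3)*(s - 1)*(s + 2)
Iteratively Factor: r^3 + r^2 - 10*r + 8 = (r - 1)*(r^2 + 2*r - 8) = (r - 2)*(r - 1)*(r + 4)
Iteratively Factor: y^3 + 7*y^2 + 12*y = (y + 4)*(y^2 + 3*y) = (y + 3)*(y + 4)*(y)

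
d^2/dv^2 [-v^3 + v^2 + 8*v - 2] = 2 - 6*v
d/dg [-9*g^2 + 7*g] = 7 - 18*g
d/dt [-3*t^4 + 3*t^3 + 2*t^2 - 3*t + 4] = -12*t^3 + 9*t^2 + 4*t - 3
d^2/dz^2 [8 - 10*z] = 0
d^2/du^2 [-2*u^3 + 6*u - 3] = -12*u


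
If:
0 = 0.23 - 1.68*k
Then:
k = 0.14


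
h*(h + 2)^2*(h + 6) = h^4 + 10*h^3 + 28*h^2 + 24*h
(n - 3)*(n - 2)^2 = n^3 - 7*n^2 + 16*n - 12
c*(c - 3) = c^2 - 3*c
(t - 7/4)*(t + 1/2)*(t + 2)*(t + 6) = t^4 + 27*t^3/4 + 9*t^2/8 - 22*t - 21/2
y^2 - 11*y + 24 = (y - 8)*(y - 3)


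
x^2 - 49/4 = (x - 7/2)*(x + 7/2)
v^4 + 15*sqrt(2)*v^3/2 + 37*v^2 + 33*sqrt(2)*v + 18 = (v + sqrt(2)/2)*(v + sqrt(2))*(v + 3*sqrt(2))^2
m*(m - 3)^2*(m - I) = m^4 - 6*m^3 - I*m^3 + 9*m^2 + 6*I*m^2 - 9*I*m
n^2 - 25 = (n - 5)*(n + 5)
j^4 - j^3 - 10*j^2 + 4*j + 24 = (j - 3)*(j - 2)*(j + 2)^2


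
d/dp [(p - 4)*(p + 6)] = 2*p + 2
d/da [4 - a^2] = -2*a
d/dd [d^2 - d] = 2*d - 1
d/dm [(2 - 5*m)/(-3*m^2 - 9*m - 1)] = (-15*m^2 + 12*m + 23)/(9*m^4 + 54*m^3 + 87*m^2 + 18*m + 1)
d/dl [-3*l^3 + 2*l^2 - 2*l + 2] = -9*l^2 + 4*l - 2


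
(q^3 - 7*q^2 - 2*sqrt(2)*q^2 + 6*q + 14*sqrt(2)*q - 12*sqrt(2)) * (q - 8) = q^4 - 15*q^3 - 2*sqrt(2)*q^3 + 30*sqrt(2)*q^2 + 62*q^2 - 124*sqrt(2)*q - 48*q + 96*sqrt(2)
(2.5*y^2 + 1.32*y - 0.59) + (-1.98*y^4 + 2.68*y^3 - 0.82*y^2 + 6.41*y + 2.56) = -1.98*y^4 + 2.68*y^3 + 1.68*y^2 + 7.73*y + 1.97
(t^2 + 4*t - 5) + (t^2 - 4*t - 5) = 2*t^2 - 10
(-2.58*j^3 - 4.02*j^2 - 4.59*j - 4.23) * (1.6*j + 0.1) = -4.128*j^4 - 6.69*j^3 - 7.746*j^2 - 7.227*j - 0.423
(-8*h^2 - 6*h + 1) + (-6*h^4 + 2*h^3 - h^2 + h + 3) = -6*h^4 + 2*h^3 - 9*h^2 - 5*h + 4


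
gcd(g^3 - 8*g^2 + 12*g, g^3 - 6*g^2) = g^2 - 6*g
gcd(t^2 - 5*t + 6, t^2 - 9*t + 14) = t - 2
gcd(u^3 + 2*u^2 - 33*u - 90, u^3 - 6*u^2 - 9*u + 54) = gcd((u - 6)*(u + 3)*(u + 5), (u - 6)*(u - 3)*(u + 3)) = u^2 - 3*u - 18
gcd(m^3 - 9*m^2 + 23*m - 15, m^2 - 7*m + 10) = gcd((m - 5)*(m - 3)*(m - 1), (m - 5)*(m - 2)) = m - 5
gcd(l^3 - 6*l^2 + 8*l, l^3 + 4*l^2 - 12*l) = l^2 - 2*l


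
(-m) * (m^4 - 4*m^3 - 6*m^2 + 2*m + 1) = -m^5 + 4*m^4 + 6*m^3 - 2*m^2 - m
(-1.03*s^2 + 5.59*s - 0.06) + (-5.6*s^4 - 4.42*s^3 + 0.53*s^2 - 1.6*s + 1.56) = -5.6*s^4 - 4.42*s^3 - 0.5*s^2 + 3.99*s + 1.5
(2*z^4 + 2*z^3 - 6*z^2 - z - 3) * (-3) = -6*z^4 - 6*z^3 + 18*z^2 + 3*z + 9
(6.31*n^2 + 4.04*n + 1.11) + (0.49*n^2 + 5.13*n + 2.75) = 6.8*n^2 + 9.17*n + 3.86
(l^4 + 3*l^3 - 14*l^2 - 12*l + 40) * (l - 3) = l^5 - 23*l^3 + 30*l^2 + 76*l - 120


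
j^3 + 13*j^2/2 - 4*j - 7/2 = (j - 1)*(j + 1/2)*(j + 7)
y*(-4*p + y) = -4*p*y + y^2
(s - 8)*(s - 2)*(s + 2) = s^3 - 8*s^2 - 4*s + 32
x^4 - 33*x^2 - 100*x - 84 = (x - 7)*(x + 2)^2*(x + 3)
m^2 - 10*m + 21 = (m - 7)*(m - 3)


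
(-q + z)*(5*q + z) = -5*q^2 + 4*q*z + z^2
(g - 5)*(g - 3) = g^2 - 8*g + 15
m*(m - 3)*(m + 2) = m^3 - m^2 - 6*m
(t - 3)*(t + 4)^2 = t^3 + 5*t^2 - 8*t - 48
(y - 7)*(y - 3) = y^2 - 10*y + 21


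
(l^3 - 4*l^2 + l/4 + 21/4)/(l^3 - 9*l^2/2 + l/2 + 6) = (l - 7/2)/(l - 4)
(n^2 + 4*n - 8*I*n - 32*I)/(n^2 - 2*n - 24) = (n - 8*I)/(n - 6)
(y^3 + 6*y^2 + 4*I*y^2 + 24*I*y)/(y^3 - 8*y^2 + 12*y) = (y^2 + y*(6 + 4*I) + 24*I)/(y^2 - 8*y + 12)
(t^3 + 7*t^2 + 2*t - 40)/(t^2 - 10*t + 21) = (t^3 + 7*t^2 + 2*t - 40)/(t^2 - 10*t + 21)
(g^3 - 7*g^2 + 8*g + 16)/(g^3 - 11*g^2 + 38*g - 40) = (g^2 - 3*g - 4)/(g^2 - 7*g + 10)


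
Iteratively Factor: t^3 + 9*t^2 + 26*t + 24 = (t + 3)*(t^2 + 6*t + 8) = (t + 2)*(t + 3)*(t + 4)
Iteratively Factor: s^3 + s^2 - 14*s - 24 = (s + 2)*(s^2 - s - 12) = (s - 4)*(s + 2)*(s + 3)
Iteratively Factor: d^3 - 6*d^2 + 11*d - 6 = (d - 1)*(d^2 - 5*d + 6) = (d - 2)*(d - 1)*(d - 3)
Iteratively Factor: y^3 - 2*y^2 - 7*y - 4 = (y - 4)*(y^2 + 2*y + 1) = (y - 4)*(y + 1)*(y + 1)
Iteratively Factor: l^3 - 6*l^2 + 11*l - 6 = (l - 2)*(l^2 - 4*l + 3) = (l - 2)*(l - 1)*(l - 3)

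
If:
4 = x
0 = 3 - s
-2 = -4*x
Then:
No Solution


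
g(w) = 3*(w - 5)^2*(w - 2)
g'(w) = 3*(w - 5)^2 + 3*(w - 2)*(2*w - 10) = 9*(w - 5)*(w - 3)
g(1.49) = -18.85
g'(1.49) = 47.70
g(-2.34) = -701.46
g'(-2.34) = 352.76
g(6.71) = 41.32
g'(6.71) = 57.10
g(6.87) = 51.09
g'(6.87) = 65.13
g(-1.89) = -554.00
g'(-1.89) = 303.23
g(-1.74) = -509.70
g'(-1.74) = 287.53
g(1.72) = -9.04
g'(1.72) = 37.79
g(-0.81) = -284.56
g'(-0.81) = 199.22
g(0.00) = -150.00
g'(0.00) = 135.00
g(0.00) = -150.00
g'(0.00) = 135.00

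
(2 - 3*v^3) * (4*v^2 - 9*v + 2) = -12*v^5 + 27*v^4 - 6*v^3 + 8*v^2 - 18*v + 4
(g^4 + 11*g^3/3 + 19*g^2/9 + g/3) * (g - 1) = g^5 + 8*g^4/3 - 14*g^3/9 - 16*g^2/9 - g/3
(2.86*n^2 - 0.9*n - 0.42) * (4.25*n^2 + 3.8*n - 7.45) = 12.155*n^4 + 7.043*n^3 - 26.512*n^2 + 5.109*n + 3.129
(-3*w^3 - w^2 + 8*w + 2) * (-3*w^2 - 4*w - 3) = 9*w^5 + 15*w^4 - 11*w^3 - 35*w^2 - 32*w - 6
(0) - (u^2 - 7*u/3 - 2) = -u^2 + 7*u/3 + 2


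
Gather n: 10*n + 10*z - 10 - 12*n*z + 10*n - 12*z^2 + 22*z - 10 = n*(20 - 12*z) - 12*z^2 + 32*z - 20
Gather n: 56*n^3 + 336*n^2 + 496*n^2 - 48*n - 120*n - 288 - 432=56*n^3 + 832*n^2 - 168*n - 720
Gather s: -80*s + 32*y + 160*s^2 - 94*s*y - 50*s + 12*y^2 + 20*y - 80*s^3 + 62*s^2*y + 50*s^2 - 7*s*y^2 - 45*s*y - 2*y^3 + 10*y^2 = -80*s^3 + s^2*(62*y + 210) + s*(-7*y^2 - 139*y - 130) - 2*y^3 + 22*y^2 + 52*y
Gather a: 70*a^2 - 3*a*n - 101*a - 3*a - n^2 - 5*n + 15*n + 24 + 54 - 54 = 70*a^2 + a*(-3*n - 104) - n^2 + 10*n + 24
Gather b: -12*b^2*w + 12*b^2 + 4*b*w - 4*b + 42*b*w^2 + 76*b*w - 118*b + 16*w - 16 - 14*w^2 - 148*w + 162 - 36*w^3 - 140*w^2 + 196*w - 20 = b^2*(12 - 12*w) + b*(42*w^2 + 80*w - 122) - 36*w^3 - 154*w^2 + 64*w + 126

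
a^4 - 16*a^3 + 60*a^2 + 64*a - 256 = (a - 8)^2*(a - 2)*(a + 2)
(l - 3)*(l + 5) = l^2 + 2*l - 15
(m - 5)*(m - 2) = m^2 - 7*m + 10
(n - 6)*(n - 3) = n^2 - 9*n + 18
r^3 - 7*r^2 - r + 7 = (r - 7)*(r - 1)*(r + 1)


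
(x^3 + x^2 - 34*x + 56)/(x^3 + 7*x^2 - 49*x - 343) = (x^2 - 6*x + 8)/(x^2 - 49)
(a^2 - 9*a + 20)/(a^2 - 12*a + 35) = (a - 4)/(a - 7)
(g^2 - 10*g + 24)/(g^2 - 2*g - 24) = (g - 4)/(g + 4)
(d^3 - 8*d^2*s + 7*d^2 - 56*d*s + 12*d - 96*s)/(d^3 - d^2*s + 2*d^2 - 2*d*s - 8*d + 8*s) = (-d^2 + 8*d*s - 3*d + 24*s)/(-d^2 + d*s + 2*d - 2*s)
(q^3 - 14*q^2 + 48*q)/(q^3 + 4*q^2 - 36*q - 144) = q*(q - 8)/(q^2 + 10*q + 24)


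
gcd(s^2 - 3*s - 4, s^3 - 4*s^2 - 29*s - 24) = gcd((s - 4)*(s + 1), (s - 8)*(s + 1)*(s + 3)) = s + 1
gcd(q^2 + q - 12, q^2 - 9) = q - 3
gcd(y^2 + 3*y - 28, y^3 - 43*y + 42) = y + 7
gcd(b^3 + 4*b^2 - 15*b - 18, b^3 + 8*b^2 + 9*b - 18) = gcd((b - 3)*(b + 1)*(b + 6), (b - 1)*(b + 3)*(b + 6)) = b + 6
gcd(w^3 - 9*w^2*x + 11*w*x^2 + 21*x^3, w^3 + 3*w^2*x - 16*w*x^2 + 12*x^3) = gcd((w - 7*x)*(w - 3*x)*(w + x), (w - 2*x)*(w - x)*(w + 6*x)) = 1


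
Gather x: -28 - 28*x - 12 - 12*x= -40*x - 40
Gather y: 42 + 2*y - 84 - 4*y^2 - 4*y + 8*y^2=4*y^2 - 2*y - 42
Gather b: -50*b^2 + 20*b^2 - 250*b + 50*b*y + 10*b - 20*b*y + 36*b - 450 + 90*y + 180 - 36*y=-30*b^2 + b*(30*y - 204) + 54*y - 270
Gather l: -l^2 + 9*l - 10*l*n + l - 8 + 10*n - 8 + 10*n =-l^2 + l*(10 - 10*n) + 20*n - 16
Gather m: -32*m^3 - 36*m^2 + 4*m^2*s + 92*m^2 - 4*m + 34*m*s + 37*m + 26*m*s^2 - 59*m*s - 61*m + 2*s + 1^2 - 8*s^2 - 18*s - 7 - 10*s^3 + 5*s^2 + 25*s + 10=-32*m^3 + m^2*(4*s + 56) + m*(26*s^2 - 25*s - 28) - 10*s^3 - 3*s^2 + 9*s + 4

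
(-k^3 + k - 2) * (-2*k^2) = 2*k^5 - 2*k^3 + 4*k^2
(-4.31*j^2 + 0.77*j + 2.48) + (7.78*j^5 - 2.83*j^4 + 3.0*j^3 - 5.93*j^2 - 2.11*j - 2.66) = 7.78*j^5 - 2.83*j^4 + 3.0*j^3 - 10.24*j^2 - 1.34*j - 0.18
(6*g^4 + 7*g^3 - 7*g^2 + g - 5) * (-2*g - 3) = -12*g^5 - 32*g^4 - 7*g^3 + 19*g^2 + 7*g + 15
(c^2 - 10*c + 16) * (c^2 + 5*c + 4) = c^4 - 5*c^3 - 30*c^2 + 40*c + 64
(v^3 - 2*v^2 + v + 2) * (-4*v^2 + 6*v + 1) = -4*v^5 + 14*v^4 - 15*v^3 - 4*v^2 + 13*v + 2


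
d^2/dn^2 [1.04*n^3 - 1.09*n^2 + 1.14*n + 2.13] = 6.24*n - 2.18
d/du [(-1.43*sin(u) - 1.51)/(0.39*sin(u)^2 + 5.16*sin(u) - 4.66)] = (0.5577*sin(u)^2 + 1.1778*sin(u) + 14.4554)*cos(u)/(0.1521*sin(u)^4 + 4.0248*sin(u)^3 + 22.9908*sin(u)^2 - 48.0912*sin(u) + 21.7156)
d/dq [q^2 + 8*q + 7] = 2*q + 8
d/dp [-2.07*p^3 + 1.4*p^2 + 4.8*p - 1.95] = -6.21*p^2 + 2.8*p + 4.8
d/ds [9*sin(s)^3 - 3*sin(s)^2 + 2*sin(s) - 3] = (27*sin(s)^2 - 6*sin(s) + 2)*cos(s)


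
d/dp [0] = 0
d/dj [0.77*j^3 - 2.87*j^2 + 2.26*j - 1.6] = 2.31*j^2 - 5.74*j + 2.26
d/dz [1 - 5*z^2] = -10*z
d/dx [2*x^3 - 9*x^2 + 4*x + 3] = 6*x^2 - 18*x + 4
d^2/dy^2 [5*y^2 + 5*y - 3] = 10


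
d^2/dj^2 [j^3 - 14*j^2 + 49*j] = 6*j - 28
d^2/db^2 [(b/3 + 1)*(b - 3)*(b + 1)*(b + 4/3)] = 4*b^2 + 14*b/3 - 46/9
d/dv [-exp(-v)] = exp(-v)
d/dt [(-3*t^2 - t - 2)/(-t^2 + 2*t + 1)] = (-7*t^2 - 10*t + 3)/(t^4 - 4*t^3 + 2*t^2 + 4*t + 1)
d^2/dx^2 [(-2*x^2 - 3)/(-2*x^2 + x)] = 2*(4*x^3 + 36*x^2 - 18*x + 3)/(x^3*(8*x^3 - 12*x^2 + 6*x - 1))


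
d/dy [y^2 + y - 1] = 2*y + 1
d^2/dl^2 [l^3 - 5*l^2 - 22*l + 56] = 6*l - 10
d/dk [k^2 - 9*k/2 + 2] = 2*k - 9/2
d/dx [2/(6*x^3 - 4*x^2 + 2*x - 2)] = (-9*x^2 + 4*x - 1)/(3*x^3 - 2*x^2 + x - 1)^2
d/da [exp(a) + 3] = exp(a)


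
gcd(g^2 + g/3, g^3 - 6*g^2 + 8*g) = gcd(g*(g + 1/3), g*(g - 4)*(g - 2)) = g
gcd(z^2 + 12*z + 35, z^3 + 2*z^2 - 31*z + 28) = z + 7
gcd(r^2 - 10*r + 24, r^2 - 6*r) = r - 6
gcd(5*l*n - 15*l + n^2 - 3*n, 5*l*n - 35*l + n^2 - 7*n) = 5*l + n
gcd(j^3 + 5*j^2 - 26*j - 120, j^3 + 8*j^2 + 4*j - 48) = j^2 + 10*j + 24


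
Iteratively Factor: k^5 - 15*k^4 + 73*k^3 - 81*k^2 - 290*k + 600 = (k - 5)*(k^4 - 10*k^3 + 23*k^2 + 34*k - 120) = (k - 5)*(k + 2)*(k^3 - 12*k^2 + 47*k - 60) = (k - 5)*(k - 4)*(k + 2)*(k^2 - 8*k + 15) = (k - 5)*(k - 4)*(k - 3)*(k + 2)*(k - 5)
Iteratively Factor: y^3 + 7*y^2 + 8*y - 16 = (y + 4)*(y^2 + 3*y - 4) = (y + 4)^2*(y - 1)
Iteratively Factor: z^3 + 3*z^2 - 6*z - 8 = (z + 4)*(z^2 - z - 2) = (z - 2)*(z + 4)*(z + 1)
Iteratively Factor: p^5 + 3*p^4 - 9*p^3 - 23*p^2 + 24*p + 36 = (p - 2)*(p^4 + 5*p^3 + p^2 - 21*p - 18) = (p - 2)*(p + 3)*(p^3 + 2*p^2 - 5*p - 6) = (p - 2)*(p + 3)^2*(p^2 - p - 2) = (p - 2)*(p + 1)*(p + 3)^2*(p - 2)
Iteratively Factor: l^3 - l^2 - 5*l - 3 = (l + 1)*(l^2 - 2*l - 3) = (l + 1)^2*(l - 3)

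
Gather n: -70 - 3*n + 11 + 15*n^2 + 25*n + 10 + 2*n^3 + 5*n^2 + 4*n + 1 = 2*n^3 + 20*n^2 + 26*n - 48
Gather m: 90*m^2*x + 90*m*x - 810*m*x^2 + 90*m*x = 90*m^2*x + m*(-810*x^2 + 180*x)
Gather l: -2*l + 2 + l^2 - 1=l^2 - 2*l + 1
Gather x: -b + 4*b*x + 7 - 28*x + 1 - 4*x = -b + x*(4*b - 32) + 8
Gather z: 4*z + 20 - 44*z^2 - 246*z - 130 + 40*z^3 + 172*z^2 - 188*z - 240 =40*z^3 + 128*z^2 - 430*z - 350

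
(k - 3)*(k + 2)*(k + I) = k^3 - k^2 + I*k^2 - 6*k - I*k - 6*I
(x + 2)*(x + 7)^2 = x^3 + 16*x^2 + 77*x + 98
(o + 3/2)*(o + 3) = o^2 + 9*o/2 + 9/2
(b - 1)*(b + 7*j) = b^2 + 7*b*j - b - 7*j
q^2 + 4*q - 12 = (q - 2)*(q + 6)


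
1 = 1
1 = 1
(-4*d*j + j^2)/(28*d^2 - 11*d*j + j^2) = -j/(7*d - j)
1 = 1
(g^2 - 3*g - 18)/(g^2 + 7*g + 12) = (g - 6)/(g + 4)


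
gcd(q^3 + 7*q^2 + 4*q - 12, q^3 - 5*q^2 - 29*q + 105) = 1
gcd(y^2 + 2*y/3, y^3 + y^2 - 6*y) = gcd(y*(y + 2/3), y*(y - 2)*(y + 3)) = y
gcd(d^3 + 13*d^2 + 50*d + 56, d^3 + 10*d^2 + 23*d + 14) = d^2 + 9*d + 14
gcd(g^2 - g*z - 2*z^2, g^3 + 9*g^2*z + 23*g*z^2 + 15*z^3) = g + z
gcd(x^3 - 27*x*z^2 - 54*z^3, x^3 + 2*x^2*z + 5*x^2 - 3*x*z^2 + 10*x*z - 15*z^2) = x + 3*z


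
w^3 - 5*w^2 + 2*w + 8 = (w - 4)*(w - 2)*(w + 1)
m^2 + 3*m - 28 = (m - 4)*(m + 7)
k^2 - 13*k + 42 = (k - 7)*(k - 6)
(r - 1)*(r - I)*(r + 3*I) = r^3 - r^2 + 2*I*r^2 + 3*r - 2*I*r - 3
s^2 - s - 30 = (s - 6)*(s + 5)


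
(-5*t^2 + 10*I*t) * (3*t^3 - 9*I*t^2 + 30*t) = -15*t^5 + 75*I*t^4 - 60*t^3 + 300*I*t^2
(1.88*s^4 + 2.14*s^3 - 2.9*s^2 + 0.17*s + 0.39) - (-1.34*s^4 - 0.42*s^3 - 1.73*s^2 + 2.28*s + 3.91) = 3.22*s^4 + 2.56*s^3 - 1.17*s^2 - 2.11*s - 3.52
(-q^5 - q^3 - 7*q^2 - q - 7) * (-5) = 5*q^5 + 5*q^3 + 35*q^2 + 5*q + 35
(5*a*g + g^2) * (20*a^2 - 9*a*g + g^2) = 100*a^3*g - 25*a^2*g^2 - 4*a*g^3 + g^4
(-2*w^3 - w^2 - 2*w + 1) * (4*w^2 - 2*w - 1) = -8*w^5 - 4*w^3 + 9*w^2 - 1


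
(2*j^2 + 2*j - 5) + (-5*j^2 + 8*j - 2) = -3*j^2 + 10*j - 7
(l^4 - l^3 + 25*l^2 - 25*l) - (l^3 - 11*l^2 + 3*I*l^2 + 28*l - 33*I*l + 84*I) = l^4 - 2*l^3 + 36*l^2 - 3*I*l^2 - 53*l + 33*I*l - 84*I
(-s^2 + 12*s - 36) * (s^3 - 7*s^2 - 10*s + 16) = -s^5 + 19*s^4 - 110*s^3 + 116*s^2 + 552*s - 576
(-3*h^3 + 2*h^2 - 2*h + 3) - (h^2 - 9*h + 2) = -3*h^3 + h^2 + 7*h + 1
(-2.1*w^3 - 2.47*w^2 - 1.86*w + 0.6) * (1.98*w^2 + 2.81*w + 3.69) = -4.158*w^5 - 10.7916*w^4 - 18.3725*w^3 - 13.1529*w^2 - 5.1774*w + 2.214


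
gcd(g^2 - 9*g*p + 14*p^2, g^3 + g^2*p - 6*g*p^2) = -g + 2*p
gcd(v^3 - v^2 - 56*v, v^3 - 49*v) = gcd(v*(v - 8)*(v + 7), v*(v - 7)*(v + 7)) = v^2 + 7*v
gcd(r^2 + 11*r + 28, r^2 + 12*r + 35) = r + 7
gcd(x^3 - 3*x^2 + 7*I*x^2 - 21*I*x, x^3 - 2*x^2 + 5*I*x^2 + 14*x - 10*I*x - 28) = x + 7*I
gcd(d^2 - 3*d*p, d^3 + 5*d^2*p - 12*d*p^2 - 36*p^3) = -d + 3*p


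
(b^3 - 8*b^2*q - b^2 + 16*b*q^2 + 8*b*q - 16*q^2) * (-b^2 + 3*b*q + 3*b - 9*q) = -b^5 + 11*b^4*q + 4*b^4 - 40*b^3*q^2 - 44*b^3*q - 3*b^3 + 48*b^2*q^3 + 160*b^2*q^2 + 33*b^2*q - 192*b*q^3 - 120*b*q^2 + 144*q^3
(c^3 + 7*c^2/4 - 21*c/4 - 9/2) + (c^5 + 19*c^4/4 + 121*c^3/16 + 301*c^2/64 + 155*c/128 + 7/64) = c^5 + 19*c^4/4 + 137*c^3/16 + 413*c^2/64 - 517*c/128 - 281/64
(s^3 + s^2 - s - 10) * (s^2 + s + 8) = s^5 + 2*s^4 + 8*s^3 - 3*s^2 - 18*s - 80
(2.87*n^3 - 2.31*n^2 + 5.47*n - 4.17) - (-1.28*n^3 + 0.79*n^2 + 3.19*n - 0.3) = 4.15*n^3 - 3.1*n^2 + 2.28*n - 3.87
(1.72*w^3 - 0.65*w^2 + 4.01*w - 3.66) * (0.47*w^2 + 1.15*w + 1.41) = 0.8084*w^5 + 1.6725*w^4 + 3.5624*w^3 + 1.9748*w^2 + 1.4451*w - 5.1606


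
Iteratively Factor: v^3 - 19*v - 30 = (v + 2)*(v^2 - 2*v - 15) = (v - 5)*(v + 2)*(v + 3)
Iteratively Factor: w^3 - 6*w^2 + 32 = (w - 4)*(w^2 - 2*w - 8) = (w - 4)*(w + 2)*(w - 4)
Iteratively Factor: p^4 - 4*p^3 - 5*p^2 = (p)*(p^3 - 4*p^2 - 5*p) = p*(p + 1)*(p^2 - 5*p) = p^2*(p + 1)*(p - 5)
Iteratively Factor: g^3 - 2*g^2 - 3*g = (g)*(g^2 - 2*g - 3) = g*(g - 3)*(g + 1)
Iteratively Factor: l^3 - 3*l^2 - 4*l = (l - 4)*(l^2 + l) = (l - 4)*(l + 1)*(l)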